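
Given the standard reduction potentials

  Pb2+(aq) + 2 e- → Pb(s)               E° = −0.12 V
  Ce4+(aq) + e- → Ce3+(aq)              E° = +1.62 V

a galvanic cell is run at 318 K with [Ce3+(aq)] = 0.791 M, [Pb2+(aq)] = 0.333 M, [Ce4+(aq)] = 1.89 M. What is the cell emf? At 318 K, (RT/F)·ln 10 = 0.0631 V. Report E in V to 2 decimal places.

Since E°(Ce⁴⁺/Ce³⁺) > E°(Pb²⁺/Pb), Ce⁴⁺/Ce³⁺ serves as the cathode.
E°cell = E°cat − E°an = +1.62 − (−0.12) = +1.74 V; n = 2.
Balancing gives 2 Ce4+(aq) + Pb(s) → 2 Ce3+(aq) + Pb2+(aq); hence Q = ([Ce3+(aq)]^2·[Pb2+(aq)]) / [Ce4+(aq)]^2 = 0.0583 (log Q = −1.234).
Applying E = E° − (RT ln10/nF)·log Q gives +1.74 − (0.0631/2)(−1.234) = +1.78 V.

+1.78 V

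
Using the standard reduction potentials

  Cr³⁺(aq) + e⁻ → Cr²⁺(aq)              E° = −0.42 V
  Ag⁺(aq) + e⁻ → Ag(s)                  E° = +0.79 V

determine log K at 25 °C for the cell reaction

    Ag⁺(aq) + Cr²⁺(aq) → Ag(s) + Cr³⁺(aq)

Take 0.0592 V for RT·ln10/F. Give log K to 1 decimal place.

The Ag⁺/Ag couple is reduced (cathode); E°cell = +0.79 − (−0.42) = +1.21 V with n = 1.
At equilibrium E = 0, so log K = nE°cell / 0.0592 = (1)(+1.21) / 0.0592 = 20.4.

log K = 20.4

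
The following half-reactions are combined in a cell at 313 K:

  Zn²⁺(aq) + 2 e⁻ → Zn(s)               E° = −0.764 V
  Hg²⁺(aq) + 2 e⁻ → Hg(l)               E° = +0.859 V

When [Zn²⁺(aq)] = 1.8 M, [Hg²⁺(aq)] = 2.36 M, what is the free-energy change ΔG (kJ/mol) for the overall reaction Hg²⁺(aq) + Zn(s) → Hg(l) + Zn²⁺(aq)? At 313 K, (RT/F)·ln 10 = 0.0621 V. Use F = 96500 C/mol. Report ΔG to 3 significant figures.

The standard cell potential is +0.859 − (−0.764) = +1.623 V, with n = 2 electrons in the balanced equation.
The reaction quotient is [Zn²⁺(aq)] / [Hg²⁺(aq)] = 0.763; by Nernst, E = +1.623 − (0.0621/2)(−0.118) = +1.6267 V.
Finally ΔG = −nFE = −(2)(96500 C/mol)(+1.6267 V) = −314 kJ/mol.

−314 kJ/mol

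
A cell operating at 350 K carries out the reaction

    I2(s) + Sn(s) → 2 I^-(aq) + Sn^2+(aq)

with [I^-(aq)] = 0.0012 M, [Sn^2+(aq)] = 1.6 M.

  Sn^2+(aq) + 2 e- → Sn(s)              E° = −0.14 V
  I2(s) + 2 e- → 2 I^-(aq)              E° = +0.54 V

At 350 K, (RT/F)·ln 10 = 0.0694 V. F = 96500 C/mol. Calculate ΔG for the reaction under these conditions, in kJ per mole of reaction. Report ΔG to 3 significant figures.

The standard cell potential is +0.54 − (−0.14) = +0.68 V, with n = 2 electrons in the balanced equation.
Q = [I^-(aq)]^2·[Sn^2+(aq)] = 2.3×10^−6, so log Q = −5.638 and E = +0.68 − (0.0694/2)(−5.638) = +0.8756 V.
Finally ΔG = −nFE = −(2)(96500 C/mol)(+0.8756 V) = −169 kJ/mol.

−169 kJ/mol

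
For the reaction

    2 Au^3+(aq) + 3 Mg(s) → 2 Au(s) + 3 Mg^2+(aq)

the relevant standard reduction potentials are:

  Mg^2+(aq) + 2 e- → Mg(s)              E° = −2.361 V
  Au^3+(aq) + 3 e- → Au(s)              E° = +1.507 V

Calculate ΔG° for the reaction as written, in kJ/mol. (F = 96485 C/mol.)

−2239 kJ/mol

In the reaction as written Au^3+(aq) is reduced, so the Au³⁺/Au couple is the cathode and Mg²⁺/Mg is the anode.
E°cell = +1.507 − (−2.361) = +3.868 V; balancing electrons gives n = 6.
ΔG° = −nFE°cell = −(6)(96485)(+3.868) J/mol = −2239 kJ/mol.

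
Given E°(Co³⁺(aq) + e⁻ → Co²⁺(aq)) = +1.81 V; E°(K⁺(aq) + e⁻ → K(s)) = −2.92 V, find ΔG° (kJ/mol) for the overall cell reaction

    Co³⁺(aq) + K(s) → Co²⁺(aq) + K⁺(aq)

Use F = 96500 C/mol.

−456 kJ/mol

In the reaction as written Co³⁺(aq) is reduced, so the Co³⁺/Co²⁺ couple is the cathode and K⁺/K is the anode.
E°cell = +1.81 − (−2.92) = +4.73 V; balancing electrons gives n = 1.
ΔG° = −nFE°cell = −(1)(96500)(+4.73) J/mol = −456 kJ/mol.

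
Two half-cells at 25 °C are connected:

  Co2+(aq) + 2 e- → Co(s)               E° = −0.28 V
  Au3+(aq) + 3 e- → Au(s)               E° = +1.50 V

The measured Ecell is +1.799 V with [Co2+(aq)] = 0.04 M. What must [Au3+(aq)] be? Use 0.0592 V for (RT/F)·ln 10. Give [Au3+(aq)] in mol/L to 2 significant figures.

With Au³⁺/Au at the cathode and Co²⁺/Co at the anode, E°cell = +1.50 − (−0.28) = +1.78 V (n = 6).
From the Nernst equation, log Q = n(E° − E)/0.0592 = 6·(+1.78 − (+1.799))/0.0592 = −1.926.
The balanced reaction is 2 Au3+(aq) + 3 Co(s) → 2 Au(s) + 3 Co2+(aq), so Q = [Co2+(aq)]^3 / [Au3+(aq)]^2.
Substituting the known concentrations and solving, log [Au3+(aq)] = −1.134 and [Au3+(aq)] = 0.073 M.

0.073 M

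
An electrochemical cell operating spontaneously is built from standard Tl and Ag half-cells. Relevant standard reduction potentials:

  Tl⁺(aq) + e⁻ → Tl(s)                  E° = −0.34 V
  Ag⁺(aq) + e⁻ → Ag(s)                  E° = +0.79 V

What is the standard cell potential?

+1.13 V

Of the two couples in this cell, the one with the more positive reduction potential is reduced at the cathode: here that is Ag⁺/Ag (+0.79 V); Tl⁺/Tl (−0.34 V) is the anode.
E°cell = E°(cathode) − E°(anode) = +0.79 − (−0.34) = +1.13 V.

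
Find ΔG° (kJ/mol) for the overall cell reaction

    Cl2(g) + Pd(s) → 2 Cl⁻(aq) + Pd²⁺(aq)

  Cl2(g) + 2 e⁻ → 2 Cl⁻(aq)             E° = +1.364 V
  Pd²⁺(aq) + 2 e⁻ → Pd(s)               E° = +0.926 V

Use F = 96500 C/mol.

−84.5 kJ/mol

In the reaction as written Cl2(g) is reduced, so the Cl₂/Cl⁻ couple is the cathode and Pd²⁺/Pd is the anode.
E°cell = +1.364 − (+0.926) = +0.438 V; balancing electrons gives n = 2.
ΔG° = −nFE°cell = −(2)(96500)(+0.438) J/mol = −84.5 kJ/mol.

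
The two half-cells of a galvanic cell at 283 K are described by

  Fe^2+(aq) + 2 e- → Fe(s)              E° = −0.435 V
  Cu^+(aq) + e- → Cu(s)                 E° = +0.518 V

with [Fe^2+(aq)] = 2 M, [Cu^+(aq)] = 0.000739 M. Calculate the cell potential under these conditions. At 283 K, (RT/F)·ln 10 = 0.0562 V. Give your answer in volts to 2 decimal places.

Since E°(Cu⁺/Cu) > E°(Fe²⁺/Fe), Cu⁺/Cu serves as the cathode.
E°cell = +0.518 − (−0.435) = +0.953 V, with n = 2 electrons transferred.
Balancing gives 2 Cu^+(aq) + Fe(s) → 2 Cu(s) + Fe^2+(aq); hence Q = [Fe^2+(aq)] / [Cu^+(aq)]^2 = 3.66×10^6 (log Q = 6.564).
E = E° − (0.0562/n)·log Q = +0.953 − (0.0562/2)(6.564) = +0.77 V.

+0.77 V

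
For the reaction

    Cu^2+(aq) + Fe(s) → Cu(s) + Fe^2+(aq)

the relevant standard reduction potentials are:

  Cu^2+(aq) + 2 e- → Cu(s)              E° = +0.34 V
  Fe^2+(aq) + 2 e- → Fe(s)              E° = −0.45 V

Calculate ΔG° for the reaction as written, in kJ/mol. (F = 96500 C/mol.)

−152 kJ/mol

In the reaction as written Cu^2+(aq) is reduced, so the Cu²⁺/Cu couple is the cathode and Fe²⁺/Fe is the anode.
E°cell = +0.34 − (−0.45) = +0.79 V; balancing electrons gives n = 2.
ΔG° = −nFE°cell = −(2)(96500)(+0.79) J/mol = −152 kJ/mol.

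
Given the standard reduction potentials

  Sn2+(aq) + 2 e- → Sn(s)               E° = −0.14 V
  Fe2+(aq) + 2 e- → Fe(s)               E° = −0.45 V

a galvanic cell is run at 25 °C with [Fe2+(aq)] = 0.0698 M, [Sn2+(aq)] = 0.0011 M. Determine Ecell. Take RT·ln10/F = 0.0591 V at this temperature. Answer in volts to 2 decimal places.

+0.26 V

Sn²⁺/Sn is reduced (cathode, E° = −0.14 V) and Fe²⁺/Fe is oxidized (anode).
The standard potential is −0.14 − (−0.45) = +0.31 V and the balanced reaction transfers n = 2 electrons.
Balancing gives Sn2+(aq) + Fe(s) → Sn(s) + Fe2+(aq); hence Q = [Fe2+(aq)] / [Sn2+(aq)] = 63.5 (log Q = 1.802).
By the Nernst equation, E = +0.31 − (0.0591/2)·(1.802) = +0.26 V.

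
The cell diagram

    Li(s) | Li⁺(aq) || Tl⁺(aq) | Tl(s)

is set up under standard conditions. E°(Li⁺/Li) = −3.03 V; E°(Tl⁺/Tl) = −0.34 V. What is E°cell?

+2.69 V

By convention the left-hand electrode in cell notation is the anode (oxidation) and the right-hand electrode is the cathode (reduction).
E°cell = E°(right) − E°(left) = −0.34 − (−3.03) = +2.69 V.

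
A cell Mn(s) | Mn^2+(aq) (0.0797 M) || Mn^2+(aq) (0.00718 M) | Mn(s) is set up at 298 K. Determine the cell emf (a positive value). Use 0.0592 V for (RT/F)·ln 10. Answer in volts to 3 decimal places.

0.031 V

For a concentration cell E°cell = 0, since both electrodes use the same couple.
The compartment with the higher Mn^2+(aq) concentration (0.0797 M) acts as the cathode; ions are reduced there and produced at the dilute (0.00718 M) anode.
With n = 2, Ecell = −(0.0592/2)·log([dilute]/[conc]) = −(0.0592/2)·log(0.00718/0.0797) = +0.031 V.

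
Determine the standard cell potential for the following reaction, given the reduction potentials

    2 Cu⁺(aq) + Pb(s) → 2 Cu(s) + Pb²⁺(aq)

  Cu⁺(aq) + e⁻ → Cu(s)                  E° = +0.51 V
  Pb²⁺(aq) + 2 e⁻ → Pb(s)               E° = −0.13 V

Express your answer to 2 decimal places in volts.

+0.64 V

Cu⁺(aq) gains electrons, so the Cu⁺/Cu couple is the cathode; the Pb²⁺/Pb couple is the anode.
E°cell = E°(cathode) − E°(anode) = +0.51 − (−0.13) = +0.64 V.
The positive value indicates the reaction is spontaneous as written.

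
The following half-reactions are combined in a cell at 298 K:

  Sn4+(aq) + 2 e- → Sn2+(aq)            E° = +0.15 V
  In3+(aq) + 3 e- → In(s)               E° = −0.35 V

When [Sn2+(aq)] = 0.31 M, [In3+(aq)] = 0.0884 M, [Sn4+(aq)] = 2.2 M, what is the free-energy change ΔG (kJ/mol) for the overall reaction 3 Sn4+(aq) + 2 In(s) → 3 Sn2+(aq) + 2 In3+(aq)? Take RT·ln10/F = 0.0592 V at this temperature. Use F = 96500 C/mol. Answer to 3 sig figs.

−316 kJ/mol

E°cell = +0.15 − (−0.35) = +0.50 V; the balanced reaction transfers n = 6 electrons.
The reaction quotient is ([Sn2+(aq)]^3·[In3+(aq)]^2) / [Sn4+(aq)]^3 = 2.19×10^−5; by Nernst, E = +0.50 − (0.0592/6)(−4.660) = +0.5460 V.
Finally ΔG = −nFE = −(6)(96500 C/mol)(+0.5460 V) = −316 kJ/mol.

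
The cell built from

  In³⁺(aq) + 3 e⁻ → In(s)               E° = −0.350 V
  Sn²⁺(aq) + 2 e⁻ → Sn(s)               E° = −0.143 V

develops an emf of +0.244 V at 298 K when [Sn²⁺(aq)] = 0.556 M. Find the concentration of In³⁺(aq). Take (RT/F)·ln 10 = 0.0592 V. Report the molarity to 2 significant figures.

0.0055 M

Sn²⁺/Sn is the cathode (higher E°); E°cell = −0.143 − (−0.350) = +0.207 V with n = 6.
From the Nernst equation, log Q = n(E° − E)/0.0592 = 6·(+0.207 − (+0.244))/0.0592 = −3.750.
The balanced reaction is 3 Sn²⁺(aq) + 2 In(s) → 3 Sn(s) + 2 In³⁺(aq), so Q = [In³⁺(aq)]^2 / [Sn²⁺(aq)]^3.
Isolating [In³⁺(aq)] in Q = 10^{−3.750} yields log [In³⁺(aq)] = −2.257, i.e. 0.0055 M.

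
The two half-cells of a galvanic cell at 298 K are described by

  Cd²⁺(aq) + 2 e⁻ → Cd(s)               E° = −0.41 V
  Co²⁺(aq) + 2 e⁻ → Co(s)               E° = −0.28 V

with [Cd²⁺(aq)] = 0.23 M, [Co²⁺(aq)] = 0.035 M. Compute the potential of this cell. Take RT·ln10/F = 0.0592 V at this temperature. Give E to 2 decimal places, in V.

+0.11 V

Co²⁺/Co is reduced (cathode, E° = −0.28 V) and Cd²⁺/Cd is oxidized (anode).
E°cell = E°cat − E°an = −0.28 − (−0.41) = +0.13 V; n = 2.
Balancing gives Co²⁺(aq) + Cd(s) → Co(s) + Cd²⁺(aq); hence Q = [Cd²⁺(aq)] / [Co²⁺(aq)] = 6.57 (log Q = 0.818).
By the Nernst equation, E = +0.13 − (0.0592/2)·(0.818) = +0.11 V.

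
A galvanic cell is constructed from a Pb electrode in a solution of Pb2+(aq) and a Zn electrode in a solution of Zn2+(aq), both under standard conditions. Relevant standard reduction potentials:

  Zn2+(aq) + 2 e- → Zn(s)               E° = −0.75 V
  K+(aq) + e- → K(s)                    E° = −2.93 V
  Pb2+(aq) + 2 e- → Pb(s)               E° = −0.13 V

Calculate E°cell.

Of the two couples in this cell, the one with the more positive reduction potential is reduced at the cathode: here that is Pb²⁺/Pb (−0.13 V); Zn²⁺/Zn (−0.75 V) is the anode.
E°cell = E°(cathode) − E°(anode) = −0.13 − (−0.75) = +0.62 V.

+0.62 V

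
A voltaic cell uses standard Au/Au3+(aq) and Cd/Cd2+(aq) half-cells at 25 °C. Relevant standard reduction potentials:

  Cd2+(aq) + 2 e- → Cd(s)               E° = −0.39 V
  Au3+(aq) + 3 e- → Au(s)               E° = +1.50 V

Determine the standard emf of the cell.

Of the two couples in this cell, the one with the more positive reduction potential is reduced at the cathode: here that is Au³⁺/Au (+1.50 V); Cd²⁺/Cd (−0.39 V) is the anode.
E°cell = E°(cathode) − E°(anode) = +1.50 − (−0.39) = +1.89 V.

+1.89 V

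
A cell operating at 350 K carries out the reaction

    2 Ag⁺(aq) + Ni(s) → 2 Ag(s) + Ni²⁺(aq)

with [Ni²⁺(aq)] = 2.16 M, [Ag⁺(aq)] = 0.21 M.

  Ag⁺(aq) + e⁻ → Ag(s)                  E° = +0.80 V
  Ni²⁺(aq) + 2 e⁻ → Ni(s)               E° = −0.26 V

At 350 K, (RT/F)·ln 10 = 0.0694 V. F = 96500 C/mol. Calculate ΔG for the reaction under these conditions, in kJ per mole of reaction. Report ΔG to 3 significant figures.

E°cell = +0.80 − (−0.26) = +1.06 V; the balanced reaction transfers n = 2 electrons.
Here Q = [Ni²⁺(aq)] / [Ag⁺(aq)]^2 = 49 (log Q = 1.690), giving E = +1.06 − (0.0694/2)·(1.690) = +1.0014 V.
ΔG = −nFE = −(2)(96500)(+1.0014) J/mol = −193 kJ/mol.

−193 kJ/mol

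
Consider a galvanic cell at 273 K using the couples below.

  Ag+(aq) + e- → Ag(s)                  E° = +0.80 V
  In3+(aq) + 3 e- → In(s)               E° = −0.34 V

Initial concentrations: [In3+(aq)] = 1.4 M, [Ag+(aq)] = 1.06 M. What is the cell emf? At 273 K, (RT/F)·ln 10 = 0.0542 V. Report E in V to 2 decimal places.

+1.14 V

The Ag⁺/Ag couple has the more positive E°, so it is the cathode; In³⁺/In is the anode.
E°cell = E°cat − E°an = +0.80 − (−0.34) = +1.14 V; n = 3.
For the overall reaction 3 Ag+(aq) + In(s) → 3 Ag(s) + In3+(aq), Q = [In3+(aq)] / [Ag+(aq)]^3 = 1.18, giving log Q = 0.070.
E = E° − (0.0542/n)·log Q = +1.14 − (0.0542/3)(0.070) = +1.14 V.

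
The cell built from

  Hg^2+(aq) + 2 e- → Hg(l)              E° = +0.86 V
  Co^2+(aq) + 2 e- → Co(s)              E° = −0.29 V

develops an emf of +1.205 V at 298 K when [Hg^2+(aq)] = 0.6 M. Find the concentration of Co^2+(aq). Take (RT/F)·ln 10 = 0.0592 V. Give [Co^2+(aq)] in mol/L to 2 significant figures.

Hg²⁺/Hg is the cathode (higher E°); E°cell = +0.86 − (−0.29) = +1.15 V with n = 2.
Rearranging E = E° − (0.0592/n)·log Q gives log Q = 2(+1.15 − (+1.205))/0.0592 = −1.858.
The balanced reaction is Hg^2+(aq) + Co(s) → Hg(l) + Co^2+(aq), so Q = [Co^2+(aq)] / [Hg^2+(aq)].
Substituting the known concentrations and solving, log [Co^2+(aq)] = −2.080 and [Co^2+(aq)] = 0.0083 M.

0.0083 M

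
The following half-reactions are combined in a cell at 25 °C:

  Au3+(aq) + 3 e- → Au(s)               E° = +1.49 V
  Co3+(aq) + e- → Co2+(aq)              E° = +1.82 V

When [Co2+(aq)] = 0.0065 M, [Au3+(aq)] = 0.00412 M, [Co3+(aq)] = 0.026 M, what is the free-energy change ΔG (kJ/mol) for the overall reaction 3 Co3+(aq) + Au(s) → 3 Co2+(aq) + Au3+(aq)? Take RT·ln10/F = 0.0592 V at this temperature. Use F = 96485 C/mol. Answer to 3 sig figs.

With Co³⁺/Co²⁺ reduced at the cathode, E°cell = +1.82 − (+1.49) = +0.33 V and n = 3.
Q = ([Co2+(aq)]^3·[Au3+(aq)]) / [Co3+(aq)]^3 = 6.44×10^−5, so log Q = −4.191 and E = +0.33 − (0.0592/3)(−4.191) = +0.4127 V.
ΔG = −nFE = −(3)(96485)(+0.4127) J/mol = −119 kJ/mol.

−119 kJ/mol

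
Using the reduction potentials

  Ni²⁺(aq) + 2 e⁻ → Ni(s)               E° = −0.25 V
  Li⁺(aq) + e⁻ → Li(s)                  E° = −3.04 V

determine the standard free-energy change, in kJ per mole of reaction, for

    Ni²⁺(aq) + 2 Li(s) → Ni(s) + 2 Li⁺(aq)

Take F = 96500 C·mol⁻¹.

In the reaction as written Ni²⁺(aq) is reduced, so the Ni²⁺/Ni couple is the cathode and Li⁺/Li is the anode.
E°cell = −0.25 − (−3.04) = +2.79 V; balancing electrons gives n = 2.
ΔG° = −nFE°cell = −(2)(96500)(+2.79) J/mol = −538 kJ/mol.

−538 kJ/mol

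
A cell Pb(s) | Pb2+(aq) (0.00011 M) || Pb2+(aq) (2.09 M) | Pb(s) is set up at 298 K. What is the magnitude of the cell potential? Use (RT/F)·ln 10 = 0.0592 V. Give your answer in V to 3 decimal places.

For a concentration cell E°cell = 0, since both electrodes use the same couple.
The compartment with the higher Pb2+(aq) concentration (2.09 M) acts as the cathode; ions are reduced there and produced at the dilute (0.00011 M) anode.
With n = 2, Ecell = −(0.0592/2)·log([dilute]/[conc]) = −(0.0592/2)·log(0.00011/2.09) = +0.127 V.

0.127 V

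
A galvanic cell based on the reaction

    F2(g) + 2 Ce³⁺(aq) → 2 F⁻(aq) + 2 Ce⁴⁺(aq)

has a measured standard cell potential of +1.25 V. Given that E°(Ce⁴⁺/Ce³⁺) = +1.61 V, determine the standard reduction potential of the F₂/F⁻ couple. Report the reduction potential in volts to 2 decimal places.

+2.86 V

In the reaction as written the F₂/F⁻ couple is reduced (cathode) and Ce⁴⁺/Ce³⁺ is oxidized (anode), so E°cell = E°(F₂/F⁻) − E°(Ce⁴⁺/Ce³⁺).
E°(F₂/F⁻) = E°cell + E°(anode) = +1.25 + (+1.61) = +2.86 V.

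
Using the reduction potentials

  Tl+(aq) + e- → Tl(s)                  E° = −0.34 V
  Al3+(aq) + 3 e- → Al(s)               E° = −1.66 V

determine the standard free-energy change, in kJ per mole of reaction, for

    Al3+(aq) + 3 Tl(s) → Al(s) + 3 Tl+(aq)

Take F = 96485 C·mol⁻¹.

+382 kJ/mol

In the reaction as written Al3+(aq) is reduced, so the Al³⁺/Al couple is the cathode and Tl⁺/Tl is the anode.
E°cell = −1.66 − (−0.34) = −1.32 V; balancing electrons gives n = 3.
ΔG° = −nFE°cell = −(3)(96485)(−1.32) J/mol = +382 kJ/mol.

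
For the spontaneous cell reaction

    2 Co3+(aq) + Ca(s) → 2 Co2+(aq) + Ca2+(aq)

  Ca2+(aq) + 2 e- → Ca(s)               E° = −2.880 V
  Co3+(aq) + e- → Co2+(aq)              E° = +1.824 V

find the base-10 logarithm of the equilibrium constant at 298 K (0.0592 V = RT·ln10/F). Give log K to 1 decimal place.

The Co³⁺/Co²⁺ couple is reduced (cathode); E°cell = +1.824 − (−2.880) = +4.704 V with n = 2.
At equilibrium E = 0, so log K = nE°cell / 0.0592 = (2)(+4.704) / 0.0592 = 158.9.

log K = 158.9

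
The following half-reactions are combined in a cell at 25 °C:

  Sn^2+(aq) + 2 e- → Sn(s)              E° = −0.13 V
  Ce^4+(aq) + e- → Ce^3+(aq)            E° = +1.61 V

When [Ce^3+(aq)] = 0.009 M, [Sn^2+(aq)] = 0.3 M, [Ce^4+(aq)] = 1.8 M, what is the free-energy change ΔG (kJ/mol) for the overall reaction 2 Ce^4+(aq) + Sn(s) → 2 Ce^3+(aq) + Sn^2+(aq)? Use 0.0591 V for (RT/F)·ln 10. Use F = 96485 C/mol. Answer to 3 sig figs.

−365 kJ/mol

With Ce⁴⁺/Ce³⁺ reduced at the cathode, E°cell = +1.61 − (−0.13) = +1.74 V and n = 2.
The reaction quotient is ([Ce^3+(aq)]^2·[Sn^2+(aq)]) / [Ce^4+(aq)]^2 = 7.5×10^−6; by Nernst, E = +1.74 − (0.0591/2)(−5.125) = +1.8914 V.
ΔG = −nFE = −(2)(96485)(+1.8914) J/mol = −365 kJ/mol.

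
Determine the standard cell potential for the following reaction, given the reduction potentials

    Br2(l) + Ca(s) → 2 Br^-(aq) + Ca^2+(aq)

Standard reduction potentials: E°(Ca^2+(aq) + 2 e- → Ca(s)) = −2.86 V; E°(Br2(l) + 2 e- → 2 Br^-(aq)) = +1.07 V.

In the reaction as written, Br2(l) is reduced (cathode) and Ca^2+(aq) is produced by oxidation at the anode.
E°cell = E°(cathode) − E°(anode) = +1.07 − (−2.86) = +3.93 V.
The positive value indicates the reaction is spontaneous as written.

+3.93 V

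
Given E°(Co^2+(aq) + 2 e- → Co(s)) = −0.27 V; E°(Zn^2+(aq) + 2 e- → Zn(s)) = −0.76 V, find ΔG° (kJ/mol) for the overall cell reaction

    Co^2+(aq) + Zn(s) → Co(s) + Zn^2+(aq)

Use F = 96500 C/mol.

−94.6 kJ/mol

In the reaction as written Co^2+(aq) is reduced, so the Co²⁺/Co couple is the cathode and Zn²⁺/Zn is the anode.
E°cell = −0.27 − (−0.76) = +0.49 V; balancing electrons gives n = 2.
ΔG° = −nFE°cell = −(2)(96500)(+0.49) J/mol = −94.6 kJ/mol.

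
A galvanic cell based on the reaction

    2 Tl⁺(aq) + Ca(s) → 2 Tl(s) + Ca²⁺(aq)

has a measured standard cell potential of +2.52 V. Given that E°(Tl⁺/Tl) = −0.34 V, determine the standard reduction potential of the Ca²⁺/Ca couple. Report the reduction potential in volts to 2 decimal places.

−2.86 V

In the reaction as written the Tl⁺/Tl couple is reduced (cathode) and Ca²⁺/Ca is oxidized (anode), so E°cell = E°(Tl⁺/Tl) − E°(Ca²⁺/Ca).
E°(Ca²⁺/Ca) = E°(cathode) − E°cell = −0.34 − (+2.52) = −2.86 V.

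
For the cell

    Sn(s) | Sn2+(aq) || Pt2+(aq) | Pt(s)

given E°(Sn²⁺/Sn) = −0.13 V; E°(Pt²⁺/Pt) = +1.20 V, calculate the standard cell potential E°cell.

By convention the left-hand electrode in cell notation is the anode (oxidation) and the right-hand electrode is the cathode (reduction).
E°cell = E°(right) − E°(left) = +1.20 − (−0.13) = +1.33 V.

+1.33 V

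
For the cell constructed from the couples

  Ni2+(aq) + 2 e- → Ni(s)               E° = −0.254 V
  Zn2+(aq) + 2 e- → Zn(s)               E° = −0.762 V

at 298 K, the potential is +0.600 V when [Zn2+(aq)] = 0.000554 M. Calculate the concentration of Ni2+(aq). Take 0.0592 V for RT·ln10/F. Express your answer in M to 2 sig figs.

0.71 M

Ni²⁺/Ni is the cathode (higher E°); E°cell = −0.254 − (−0.762) = +0.508 V with n = 2.
Since E = E° − (0.0592/n)·log Q, log Q = n(E° − E)/0.0592 = −3.108.
For Ni2+(aq) + Zn(s) → Ni(s) + Zn2+(aq), the reaction quotient is Q = [Zn2+(aq)] / [Ni2+(aq)].
Solving for the unknown gives log [Ni2+(aq)] = −0.148, so [Ni2+(aq)] ≈ 0.71 M.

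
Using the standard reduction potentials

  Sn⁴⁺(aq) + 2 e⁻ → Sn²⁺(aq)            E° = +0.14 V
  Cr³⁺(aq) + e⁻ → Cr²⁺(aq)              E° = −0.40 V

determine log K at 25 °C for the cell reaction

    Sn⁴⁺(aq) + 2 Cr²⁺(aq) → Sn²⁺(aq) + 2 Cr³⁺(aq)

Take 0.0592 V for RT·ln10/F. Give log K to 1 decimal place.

log K = 18.2

The Sn⁴⁺/Sn²⁺ couple is reduced (cathode); E°cell = +0.14 − (−0.40) = +0.54 V with n = 2.
At equilibrium E = 0, so log K = nE°cell / 0.0592 = (2)(+0.54) / 0.0592 = 18.2.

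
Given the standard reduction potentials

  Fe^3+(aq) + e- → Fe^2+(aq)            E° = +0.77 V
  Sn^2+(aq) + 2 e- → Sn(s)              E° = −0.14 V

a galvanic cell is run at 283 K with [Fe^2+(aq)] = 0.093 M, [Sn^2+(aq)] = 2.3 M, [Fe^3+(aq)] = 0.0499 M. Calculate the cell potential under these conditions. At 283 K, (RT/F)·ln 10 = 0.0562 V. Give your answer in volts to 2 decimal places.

Fe³⁺/Fe²⁺ is reduced (cathode, E° = +0.77 V) and Sn²⁺/Sn is oxidized (anode).
The standard potential is +0.77 − (−0.14) = +0.91 V and the balanced reaction transfers n = 2 electrons.
The balanced reaction is 2 Fe^3+(aq) + Sn(s) → 2 Fe^2+(aq) + Sn^2+(aq), so Q = ([Fe^2+(aq)]^2·[Sn^2+(aq)]) / [Fe^3+(aq)]^2 = 7.99 and log Q = 0.902.
Applying E = E° − (RT ln10/nF)·log Q gives +0.91 − (0.0562/2)(0.902) = +0.88 V.

+0.88 V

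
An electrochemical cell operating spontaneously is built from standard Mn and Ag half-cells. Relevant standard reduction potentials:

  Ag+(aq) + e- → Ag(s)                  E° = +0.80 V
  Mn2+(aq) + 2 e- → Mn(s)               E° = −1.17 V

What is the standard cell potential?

The Ag⁺/Ag couple has the higher E°, so Ag ion is reduced (cathode) and Mn is oxidized (anode).
E°cell = E°(cathode) − E°(anode) = +0.80 − (−1.17) = +1.97 V.

+1.97 V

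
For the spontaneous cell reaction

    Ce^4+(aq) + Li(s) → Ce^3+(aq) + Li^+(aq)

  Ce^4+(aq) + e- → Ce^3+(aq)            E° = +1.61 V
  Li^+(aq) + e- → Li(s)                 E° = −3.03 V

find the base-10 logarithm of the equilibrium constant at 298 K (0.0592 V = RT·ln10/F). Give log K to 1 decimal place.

log K = 78.4

The Ce⁴⁺/Ce³⁺ couple is reduced (cathode); E°cell = +1.61 − (−3.03) = +4.64 V with n = 1.
At equilibrium E = 0, so log K = nE°cell / 0.0592 = (1)(+4.64) / 0.0592 = 78.4.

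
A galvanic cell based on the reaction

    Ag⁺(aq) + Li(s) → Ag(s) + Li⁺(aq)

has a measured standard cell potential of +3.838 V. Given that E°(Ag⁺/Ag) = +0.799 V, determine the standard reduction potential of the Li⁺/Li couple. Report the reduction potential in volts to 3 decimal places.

In the reaction as written the Ag⁺/Ag couple is reduced (cathode) and Li⁺/Li is oxidized (anode), so E°cell = E°(Ag⁺/Ag) − E°(Li⁺/Li).
E°(Li⁺/Li) = E°(cathode) − E°cell = +0.799 − (+3.838) = −3.039 V.

−3.039 V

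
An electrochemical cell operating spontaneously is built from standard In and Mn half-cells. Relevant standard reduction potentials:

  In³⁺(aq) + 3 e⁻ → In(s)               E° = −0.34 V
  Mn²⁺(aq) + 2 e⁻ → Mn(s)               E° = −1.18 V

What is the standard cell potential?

+0.84 V

Of the two couples in this cell, the one with the more positive reduction potential is reduced at the cathode: here that is In³⁺/In (−0.34 V); Mn²⁺/Mn (−1.18 V) is the anode.
E°cell = E°(cathode) − E°(anode) = −0.34 − (−1.18) = +0.84 V.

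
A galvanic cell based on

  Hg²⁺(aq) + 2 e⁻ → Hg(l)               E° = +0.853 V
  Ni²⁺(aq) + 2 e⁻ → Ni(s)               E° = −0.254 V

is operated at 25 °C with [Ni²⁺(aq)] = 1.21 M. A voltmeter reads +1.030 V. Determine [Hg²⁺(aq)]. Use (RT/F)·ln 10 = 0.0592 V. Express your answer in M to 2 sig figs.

0.0030 M

Hg²⁺/Hg is the cathode (higher E°); E°cell = +0.853 − (−0.254) = +1.107 V with n = 2.
Since E = E° − (0.0592/n)·log Q, log Q = n(E° − E)/0.0592 = 2.601.
The balanced reaction is Hg²⁺(aq) + Ni(s) → Hg(l) + Ni²⁺(aq), so Q = [Ni²⁺(aq)] / [Hg²⁺(aq)].
Isolating [Hg²⁺(aq)] in Q = 10^{2.601} yields log [Hg²⁺(aq)] = −2.518, i.e. 0.0030 M.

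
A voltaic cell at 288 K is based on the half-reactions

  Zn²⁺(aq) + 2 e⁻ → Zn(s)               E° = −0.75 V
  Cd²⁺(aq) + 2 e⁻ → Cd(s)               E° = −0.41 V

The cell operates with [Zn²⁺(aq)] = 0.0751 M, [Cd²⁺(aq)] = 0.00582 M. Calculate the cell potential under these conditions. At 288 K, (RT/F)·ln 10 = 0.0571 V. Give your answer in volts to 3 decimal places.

+0.308 V

Since E°(Cd²⁺/Cd) > E°(Zn²⁺/Zn), Cd²⁺/Cd serves as the cathode.
The standard potential is −0.41 − (−0.75) = +0.34 V and the balanced reaction transfers n = 2 electrons.
For the overall reaction Cd²⁺(aq) + Zn(s) → Cd(s) + Zn²⁺(aq), Q = [Zn²⁺(aq)] / [Cd²⁺(aq)] = 12.9, giving log Q = 1.111.
Applying E = E° − (RT ln10/nF)·log Q gives +0.34 − (0.0571/2)(1.111) = +0.308 V.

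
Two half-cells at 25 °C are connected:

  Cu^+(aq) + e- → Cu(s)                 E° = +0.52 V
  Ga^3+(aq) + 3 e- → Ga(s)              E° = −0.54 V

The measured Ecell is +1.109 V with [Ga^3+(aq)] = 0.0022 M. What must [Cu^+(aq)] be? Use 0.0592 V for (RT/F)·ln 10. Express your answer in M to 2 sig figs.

0.87 M

With Cu⁺/Cu at the cathode and Ga³⁺/Ga at the anode, E°cell = +0.52 − (−0.54) = +1.06 V (n = 3).
From the Nernst equation, log Q = n(E° − E)/0.0592 = 3·(+1.06 − (+1.109))/0.0592 = −2.483.
The balanced reaction is 3 Cu^+(aq) + Ga(s) → 3 Cu(s) + Ga^3+(aq), so Q = [Ga^3+(aq)] / [Cu^+(aq)]^3.
Solving for the unknown gives log [Cu^+(aq)] = −0.058, so [Cu^+(aq)] ≈ 0.87 M.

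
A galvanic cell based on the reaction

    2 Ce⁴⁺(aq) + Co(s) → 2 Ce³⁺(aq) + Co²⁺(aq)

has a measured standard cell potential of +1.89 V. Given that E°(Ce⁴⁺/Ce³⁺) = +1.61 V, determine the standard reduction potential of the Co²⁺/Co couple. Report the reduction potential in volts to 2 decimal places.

−0.28 V

In the reaction as written the Ce⁴⁺/Ce³⁺ couple is reduced (cathode) and Co²⁺/Co is oxidized (anode), so E°cell = E°(Ce⁴⁺/Ce³⁺) − E°(Co²⁺/Co).
E°(Co²⁺/Co) = E°(cathode) − E°cell = +1.61 − (+1.89) = −0.28 V.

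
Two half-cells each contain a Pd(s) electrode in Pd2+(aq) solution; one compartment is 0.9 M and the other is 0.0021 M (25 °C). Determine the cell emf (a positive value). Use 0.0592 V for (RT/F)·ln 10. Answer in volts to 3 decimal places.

For a concentration cell E°cell = 0, since both electrodes use the same couple.
The compartment with the higher Pd2+(aq) concentration (0.9 M) acts as the cathode; ions are reduced there and produced at the dilute (0.0021 M) anode.
With n = 2, Ecell = −(0.0592/2)·log([dilute]/[conc]) = −(0.0592/2)·log(0.0021/0.9) = +0.078 V.

0.078 V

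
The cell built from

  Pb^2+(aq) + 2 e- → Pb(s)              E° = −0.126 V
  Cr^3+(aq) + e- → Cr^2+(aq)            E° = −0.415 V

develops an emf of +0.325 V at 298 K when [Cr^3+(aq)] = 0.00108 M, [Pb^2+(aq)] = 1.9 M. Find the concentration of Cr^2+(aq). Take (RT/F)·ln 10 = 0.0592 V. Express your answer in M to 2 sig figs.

The Pb²⁺/Pb couple has the larger reduction potential, so it is the cathode: E°cell = −0.126 − (−0.415) = +0.289 V and n = 2.
Since E = E° − (0.0592/n)·log Q, log Q = n(E° − E)/0.0592 = −1.216.
Balancing electrons gives Pb^2+(aq) + 2 Cr^2+(aq) → Pb(s) + 2 Cr^3+(aq); thus Q = [Cr^3+(aq)]^2 / ([Pb^2+(aq)]·[Cr^2+(aq)]^2).
Solving for the unknown gives log [Cr^2+(aq)] = −2.498, so [Cr^2+(aq)] ≈ 0.0032 M.

0.0032 M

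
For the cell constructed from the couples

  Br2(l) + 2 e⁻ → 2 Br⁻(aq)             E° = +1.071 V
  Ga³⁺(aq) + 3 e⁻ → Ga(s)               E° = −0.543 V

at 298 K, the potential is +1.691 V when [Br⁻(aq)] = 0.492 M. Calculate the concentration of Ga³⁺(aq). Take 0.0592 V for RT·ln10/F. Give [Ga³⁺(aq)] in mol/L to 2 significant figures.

With Br₂/Br⁻ at the cathode and Ga³⁺/Ga at the anode, E°cell = +1.071 − (−0.543) = +1.614 V (n = 6).
From the Nernst equation, log Q = n(E° − E)/0.0592 = 6·(+1.614 − (+1.691))/0.0592 = −7.804.
For 3 Br2(l) + 2 Ga(s) → 6 Br⁻(aq) + 2 Ga³⁺(aq), the reaction quotient is Q = [Br⁻(aq)]^6·[Ga³⁺(aq)]^2.
Substituting the known concentrations and solving, log [Ga³⁺(aq)] = −2.978 and [Ga³⁺(aq)] = 0.0011 M.

0.0011 M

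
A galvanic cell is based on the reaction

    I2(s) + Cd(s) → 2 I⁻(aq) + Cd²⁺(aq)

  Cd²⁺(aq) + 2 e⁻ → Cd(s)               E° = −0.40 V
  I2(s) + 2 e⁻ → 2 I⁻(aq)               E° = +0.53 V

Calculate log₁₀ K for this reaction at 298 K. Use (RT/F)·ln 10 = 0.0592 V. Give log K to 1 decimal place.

log K = 31.4

The I₂/I⁻ couple is reduced (cathode); E°cell = +0.53 − (−0.40) = +0.93 V with n = 2.
At equilibrium E = 0, so log K = nE°cell / 0.0592 = (2)(+0.93) / 0.0592 = 31.4.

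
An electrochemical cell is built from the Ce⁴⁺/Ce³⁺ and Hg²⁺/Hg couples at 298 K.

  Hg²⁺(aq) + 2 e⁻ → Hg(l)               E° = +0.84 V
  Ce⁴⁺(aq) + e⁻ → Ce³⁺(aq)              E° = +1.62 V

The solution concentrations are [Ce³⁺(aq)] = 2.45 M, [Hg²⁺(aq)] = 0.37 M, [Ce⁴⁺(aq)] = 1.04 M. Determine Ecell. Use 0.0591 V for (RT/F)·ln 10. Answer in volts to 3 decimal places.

Since E°(Ce⁴⁺/Ce³⁺) > E°(Hg²⁺/Hg), Ce⁴⁺/Ce³⁺ serves as the cathode.
The standard potential is +1.62 − (+0.84) = +0.78 V and the balanced reaction transfers n = 2 electrons.
The balanced reaction is 2 Ce⁴⁺(aq) + Hg(l) → 2 Ce³⁺(aq) + Hg²⁺(aq), so Q = ([Ce³⁺(aq)]^2·[Hg²⁺(aq)]) / [Ce⁴⁺(aq)]^2 = 2.05 and log Q = 0.312.
By the Nernst equation, E = +0.78 − (0.0591/2)·(0.312) = +0.771 V.

+0.771 V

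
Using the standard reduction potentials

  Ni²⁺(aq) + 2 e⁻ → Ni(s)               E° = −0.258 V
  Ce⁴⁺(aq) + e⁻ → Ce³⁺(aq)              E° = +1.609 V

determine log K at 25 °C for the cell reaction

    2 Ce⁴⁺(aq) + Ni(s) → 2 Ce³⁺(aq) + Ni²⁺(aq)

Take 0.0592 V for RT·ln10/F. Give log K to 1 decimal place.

log K = 63.1

The Ce⁴⁺/Ce³⁺ couple is reduced (cathode); E°cell = +1.609 − (−0.258) = +1.867 V with n = 2.
At equilibrium E = 0, so log K = nE°cell / 0.0592 = (2)(+1.867) / 0.0592 = 63.1.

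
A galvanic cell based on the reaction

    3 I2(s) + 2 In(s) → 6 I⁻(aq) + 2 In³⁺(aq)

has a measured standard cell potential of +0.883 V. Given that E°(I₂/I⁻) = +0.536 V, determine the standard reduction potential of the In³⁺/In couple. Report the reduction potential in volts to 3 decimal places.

−0.347 V

In the reaction as written the I₂/I⁻ couple is reduced (cathode) and In³⁺/In is oxidized (anode), so E°cell = E°(I₂/I⁻) − E°(In³⁺/In).
E°(In³⁺/In) = E°(cathode) − E°cell = +0.536 − (+0.883) = −0.347 V.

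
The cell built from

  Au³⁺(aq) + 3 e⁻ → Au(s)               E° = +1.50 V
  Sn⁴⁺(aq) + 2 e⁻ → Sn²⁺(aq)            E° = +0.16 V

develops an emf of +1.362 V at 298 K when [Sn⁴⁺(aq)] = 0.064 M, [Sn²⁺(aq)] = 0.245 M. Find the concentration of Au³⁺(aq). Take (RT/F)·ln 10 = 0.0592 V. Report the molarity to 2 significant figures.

1.7 M

With Au³⁺/Au at the cathode and Sn⁴⁺/Sn²⁺ at the anode, E°cell = +1.50 − (+0.16) = +1.34 V (n = 6).
From the Nernst equation, log Q = n(E° − E)/0.0592 = 6·(+1.34 − (+1.362))/0.0592 = −2.230.
The balanced reaction is 2 Au³⁺(aq) + 3 Sn²⁺(aq) → 2 Au(s) + 3 Sn⁴⁺(aq), so Q = [Sn⁴⁺(aq)]^3 / ([Au³⁺(aq)]^2·[Sn²⁺(aq)]^3).
Solving for the unknown gives log [Au³⁺(aq)] = 0.241, so [Au³⁺(aq)] ≈ 1.7 M.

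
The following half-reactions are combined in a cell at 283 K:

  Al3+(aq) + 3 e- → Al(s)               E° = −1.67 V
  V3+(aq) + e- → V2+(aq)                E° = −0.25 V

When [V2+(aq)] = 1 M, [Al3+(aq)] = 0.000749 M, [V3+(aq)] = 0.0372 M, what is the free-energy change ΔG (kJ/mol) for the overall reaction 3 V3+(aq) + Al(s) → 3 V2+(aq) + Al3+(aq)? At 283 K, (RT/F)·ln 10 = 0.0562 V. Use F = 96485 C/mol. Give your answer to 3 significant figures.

−405 kJ/mol

The standard cell potential is −0.25 − (−1.67) = +1.42 V, with n = 3 electrons in the balanced equation.
The reaction quotient is ([V2+(aq)]^3·[Al3+(aq)]) / [V3+(aq)]^3 = 14.5; by Nernst, E = +1.42 − (0.0562/3)(1.163) = +1.3982 V.
ΔG = −nFE = −(3)(96485)(+1.3982) J/mol = −405 kJ/mol.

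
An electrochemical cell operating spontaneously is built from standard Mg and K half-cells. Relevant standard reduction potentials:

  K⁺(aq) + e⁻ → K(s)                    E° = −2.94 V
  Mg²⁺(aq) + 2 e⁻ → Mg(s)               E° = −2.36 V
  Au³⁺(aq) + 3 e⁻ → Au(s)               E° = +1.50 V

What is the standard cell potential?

The Mg²⁺/Mg couple has the higher E°, so Mg ion is reduced (cathode) and K is oxidized (anode).
E°cell = E°(cathode) − E°(anode) = −2.36 − (−2.94) = +0.58 V.

+0.58 V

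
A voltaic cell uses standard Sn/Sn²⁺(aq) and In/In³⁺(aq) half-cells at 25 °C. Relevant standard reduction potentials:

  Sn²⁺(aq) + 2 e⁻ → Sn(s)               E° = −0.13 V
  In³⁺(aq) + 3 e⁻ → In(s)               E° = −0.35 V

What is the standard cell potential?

+0.22 V

The Sn²⁺/Sn couple has the higher E°, so Sn ion is reduced (cathode) and In is oxidized (anode).
E°cell = E°(cathode) − E°(anode) = −0.13 − (−0.35) = +0.22 V.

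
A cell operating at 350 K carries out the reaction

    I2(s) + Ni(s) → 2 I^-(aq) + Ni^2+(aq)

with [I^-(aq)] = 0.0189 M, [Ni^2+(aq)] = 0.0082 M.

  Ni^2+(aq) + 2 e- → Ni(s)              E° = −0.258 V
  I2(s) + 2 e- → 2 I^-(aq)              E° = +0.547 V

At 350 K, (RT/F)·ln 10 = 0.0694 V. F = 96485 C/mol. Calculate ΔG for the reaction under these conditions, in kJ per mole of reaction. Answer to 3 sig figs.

−192 kJ/mol

E°cell = +0.547 − (−0.258) = +0.805 V; the balanced reaction transfers n = 2 electrons.
Here Q = [I^-(aq)]^2·[Ni^2+(aq)] = 2.93×10^−6 (log Q = −5.533), giving E = +0.805 − (0.0694/2)·(−5.533) = +0.9970 V.
ΔG = −nFE = −(2)(96485)(+0.9970) J/mol = −192 kJ/mol.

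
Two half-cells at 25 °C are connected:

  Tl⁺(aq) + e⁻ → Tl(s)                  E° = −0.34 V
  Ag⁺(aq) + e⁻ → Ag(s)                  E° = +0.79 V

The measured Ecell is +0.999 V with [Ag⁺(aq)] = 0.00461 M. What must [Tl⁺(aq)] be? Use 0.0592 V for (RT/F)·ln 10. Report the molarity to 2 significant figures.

0.75 M

With Ag⁺/Ag at the cathode and Tl⁺/Tl at the anode, E°cell = +0.79 − (−0.34) = +1.13 V (n = 1).
Rearranging E = E° − (0.0592/n)·log Q gives log Q = 1(+1.13 − (+0.999))/0.0592 = 2.213.
Balancing electrons gives Ag⁺(aq) + Tl(s) → Ag(s) + Tl⁺(aq); thus Q = [Tl⁺(aq)] / [Ag⁺(aq)].
Substituting the known concentrations and solving, log [Tl⁺(aq)] = −0.123 and [Tl⁺(aq)] = 0.75 M.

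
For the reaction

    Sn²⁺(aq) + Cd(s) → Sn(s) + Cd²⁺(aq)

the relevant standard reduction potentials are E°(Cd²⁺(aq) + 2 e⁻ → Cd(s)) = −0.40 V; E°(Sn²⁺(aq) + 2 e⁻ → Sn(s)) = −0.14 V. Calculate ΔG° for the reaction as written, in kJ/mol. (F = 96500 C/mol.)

−50.2 kJ/mol

In the reaction as written Sn²⁺(aq) is reduced, so the Sn²⁺/Sn couple is the cathode and Cd²⁺/Cd is the anode.
E°cell = −0.14 − (−0.40) = +0.26 V; balancing electrons gives n = 2.
ΔG° = −nFE°cell = −(2)(96500)(+0.26) J/mol = −50.2 kJ/mol.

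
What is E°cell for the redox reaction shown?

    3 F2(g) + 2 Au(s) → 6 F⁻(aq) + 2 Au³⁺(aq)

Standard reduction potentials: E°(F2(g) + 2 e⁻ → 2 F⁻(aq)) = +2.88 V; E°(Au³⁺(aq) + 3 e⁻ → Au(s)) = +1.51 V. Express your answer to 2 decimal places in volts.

+1.37 V

F2(g) gains electrons, so the F₂/F⁻ couple is the cathode; the Au³⁺/Au couple is the anode.
E°cell = E°(cathode) − E°(anode) = +2.88 − (+1.51) = +1.37 V.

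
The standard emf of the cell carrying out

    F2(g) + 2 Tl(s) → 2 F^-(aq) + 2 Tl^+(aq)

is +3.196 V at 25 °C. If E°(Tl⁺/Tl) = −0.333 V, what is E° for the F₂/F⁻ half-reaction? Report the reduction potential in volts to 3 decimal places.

In the reaction as written the F₂/F⁻ couple is reduced (cathode) and Tl⁺/Tl is oxidized (anode), so E°cell = E°(F₂/F⁻) − E°(Tl⁺/Tl).
E°(F₂/F⁻) = E°cell + E°(anode) = +3.196 + (−0.333) = +2.863 V.

+2.863 V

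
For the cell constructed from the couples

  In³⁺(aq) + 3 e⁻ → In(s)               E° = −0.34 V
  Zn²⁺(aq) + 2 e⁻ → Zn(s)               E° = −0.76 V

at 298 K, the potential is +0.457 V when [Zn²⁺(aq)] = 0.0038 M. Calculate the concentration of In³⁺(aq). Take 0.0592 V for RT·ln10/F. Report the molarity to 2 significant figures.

0.018 M

In³⁺/In is the cathode (higher E°); E°cell = −0.34 − (−0.76) = +0.42 V with n = 6.
From the Nernst equation, log Q = n(E° − E)/0.0592 = 6·(+0.42 − (+0.457))/0.0592 = −3.750.
For 2 In³⁺(aq) + 3 Zn(s) → 2 In(s) + 3 Zn²⁺(aq), the reaction quotient is Q = [Zn²⁺(aq)]^3 / [In³⁺(aq)]^2.
Solving for the unknown gives log [In³⁺(aq)] = −1.755, so [In³⁺(aq)] ≈ 0.018 M.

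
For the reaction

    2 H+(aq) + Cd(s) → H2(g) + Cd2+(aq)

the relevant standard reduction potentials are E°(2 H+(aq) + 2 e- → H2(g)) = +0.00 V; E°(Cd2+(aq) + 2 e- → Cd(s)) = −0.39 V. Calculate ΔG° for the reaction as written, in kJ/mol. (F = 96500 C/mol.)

In the reaction as written H+(aq) is reduced, so the 2H⁺/H₂ couple is the cathode and Cd²⁺/Cd is the anode.
E°cell = +0.00 − (−0.39) = +0.39 V; balancing electrons gives n = 2.
ΔG° = −nFE°cell = −(2)(96500)(+0.39) J/mol = −75.3 kJ/mol.

−75.3 kJ/mol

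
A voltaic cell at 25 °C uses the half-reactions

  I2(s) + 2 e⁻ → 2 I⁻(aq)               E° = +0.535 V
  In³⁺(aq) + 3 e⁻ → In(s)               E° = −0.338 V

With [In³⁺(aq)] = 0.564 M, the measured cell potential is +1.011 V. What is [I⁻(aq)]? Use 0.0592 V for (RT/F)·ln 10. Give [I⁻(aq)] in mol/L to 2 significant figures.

0.0056 M

I₂/I⁻ is the cathode (higher E°); E°cell = +0.535 − (−0.338) = +0.873 V with n = 6.
Rearranging E = E° − (0.0592/n)·log Q gives log Q = 6(+0.873 − (+1.011))/0.0592 = −13.986.
The balanced reaction is 3 I2(s) + 2 In(s) → 6 I⁻(aq) + 2 In³⁺(aq), so Q = [I⁻(aq)]^6·[In³⁺(aq)]^2.
Isolating [I⁻(aq)] in Q = 10^{−13.986} yields log [I⁻(aq)] = −2.248, i.e. 0.0056 M.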